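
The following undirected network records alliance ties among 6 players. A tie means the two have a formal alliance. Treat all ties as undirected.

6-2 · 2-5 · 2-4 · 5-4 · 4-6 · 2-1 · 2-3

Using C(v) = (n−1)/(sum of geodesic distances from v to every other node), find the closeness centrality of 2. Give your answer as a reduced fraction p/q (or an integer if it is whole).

Distances from 2: 1:1, 3:1, 4:1, 5:1, 6:1. Sum = 5.
n = 6, so closeness = 5/5 = 1.

1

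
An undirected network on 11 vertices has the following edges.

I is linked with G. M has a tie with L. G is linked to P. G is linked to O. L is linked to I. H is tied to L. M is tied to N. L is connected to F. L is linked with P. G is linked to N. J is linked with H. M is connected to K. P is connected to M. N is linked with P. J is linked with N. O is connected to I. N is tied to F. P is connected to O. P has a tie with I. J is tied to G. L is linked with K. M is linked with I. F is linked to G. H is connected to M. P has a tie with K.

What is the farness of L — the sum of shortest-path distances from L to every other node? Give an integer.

Distances from L: F:1, G:2, H:1, I:1, J:2, K:1, M:1, N:2, O:2, P:1.
Sum = 1 + 2 + 1 + 1 + 2 + 1 + 1 + 2 + 2 + 1 = 14.

14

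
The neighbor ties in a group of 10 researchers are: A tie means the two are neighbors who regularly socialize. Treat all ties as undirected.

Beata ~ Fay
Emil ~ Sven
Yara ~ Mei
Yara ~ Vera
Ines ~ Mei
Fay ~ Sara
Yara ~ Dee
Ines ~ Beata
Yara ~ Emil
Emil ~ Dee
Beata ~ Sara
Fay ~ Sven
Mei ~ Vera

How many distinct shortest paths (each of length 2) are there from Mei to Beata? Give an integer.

The shortest distance is 2, and the only length-2 path is Mei–Ines–Beata. So there is exactly 1 shortest path.

1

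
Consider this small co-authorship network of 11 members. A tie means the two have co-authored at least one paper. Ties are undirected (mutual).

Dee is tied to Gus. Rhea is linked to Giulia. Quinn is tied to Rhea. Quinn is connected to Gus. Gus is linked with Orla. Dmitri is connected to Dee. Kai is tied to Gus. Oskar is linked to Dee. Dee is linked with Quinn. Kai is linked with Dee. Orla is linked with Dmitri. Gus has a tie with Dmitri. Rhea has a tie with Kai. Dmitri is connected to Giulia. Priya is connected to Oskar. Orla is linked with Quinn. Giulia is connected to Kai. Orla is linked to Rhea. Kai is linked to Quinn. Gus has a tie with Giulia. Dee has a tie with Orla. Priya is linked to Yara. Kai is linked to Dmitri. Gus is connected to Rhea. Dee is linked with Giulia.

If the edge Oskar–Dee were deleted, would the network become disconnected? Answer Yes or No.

Yes

Without the Oskar–Dee edge there is no alternate route between Oskar and Dee, so the network disconnects. It is a bridge.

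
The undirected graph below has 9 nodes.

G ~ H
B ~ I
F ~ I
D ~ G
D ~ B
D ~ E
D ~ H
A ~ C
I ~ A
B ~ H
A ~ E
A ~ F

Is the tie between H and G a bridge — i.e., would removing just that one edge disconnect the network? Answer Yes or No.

No

Even without that edge, H still reaches G via H – D – G, so the network stays connected. Not a bridge.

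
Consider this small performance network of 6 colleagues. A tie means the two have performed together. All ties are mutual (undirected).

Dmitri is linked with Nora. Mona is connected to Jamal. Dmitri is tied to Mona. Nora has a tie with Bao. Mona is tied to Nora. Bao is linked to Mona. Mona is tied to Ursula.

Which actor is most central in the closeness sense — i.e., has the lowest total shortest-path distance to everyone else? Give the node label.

Farness (sum of distances to all others) for each node — Bao:8, Dmitri:8, Jamal:9, Mona:5, Nora:7, Ursula:9.
The smallest farness is 5, for Mona, so Mona has the highest closeness.

Mona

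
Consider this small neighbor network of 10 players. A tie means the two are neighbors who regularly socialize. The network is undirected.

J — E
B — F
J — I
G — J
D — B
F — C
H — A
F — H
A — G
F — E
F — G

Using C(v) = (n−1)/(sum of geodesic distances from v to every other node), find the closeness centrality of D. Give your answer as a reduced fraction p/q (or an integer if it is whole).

9/28

Distances from D: A:4, B:1, C:3, E:3, F:2, G:3, H:3, I:5, J:4. Sum = 28.
n = 10, so closeness = 9/28.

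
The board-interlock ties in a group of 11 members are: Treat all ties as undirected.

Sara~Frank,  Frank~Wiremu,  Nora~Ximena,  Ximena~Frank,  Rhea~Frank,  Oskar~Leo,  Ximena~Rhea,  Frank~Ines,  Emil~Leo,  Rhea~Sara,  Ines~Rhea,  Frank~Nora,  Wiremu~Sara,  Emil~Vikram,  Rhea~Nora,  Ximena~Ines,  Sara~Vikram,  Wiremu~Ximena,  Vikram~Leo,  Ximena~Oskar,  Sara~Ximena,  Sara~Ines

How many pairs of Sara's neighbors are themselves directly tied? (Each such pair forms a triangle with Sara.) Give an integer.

Sara's neighbors: Frank, Ines, Rhea, Vikram, Wiremu, and Ximena.
Neighbor pairs that are themselves tied: Sara–Frank–Ines; Sara–Frank–Rhea; Sara–Frank–Wiremu; Sara–Frank–Ximena; Sara–Ines–Rhea; Sara–Ines–Ximena; Sara–Rhea–Ximena; Sara–Wiremu–Ximena. Each forms one triangle with Sara, for 8 in total.

8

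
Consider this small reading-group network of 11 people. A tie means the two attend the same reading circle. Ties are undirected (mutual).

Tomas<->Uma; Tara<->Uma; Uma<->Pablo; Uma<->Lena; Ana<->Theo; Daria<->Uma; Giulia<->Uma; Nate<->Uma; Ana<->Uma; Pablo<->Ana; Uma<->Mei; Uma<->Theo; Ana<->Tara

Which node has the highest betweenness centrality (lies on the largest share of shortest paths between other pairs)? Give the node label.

Uma

Unnormalized betweenness of each node: Ana:3/2, Daria:0, Giulia:0, Lena:0, Mei:0, Nate:0, Pablo:0, Tara:0, Theo:0, Tomas:0, Uma:81/2.
Uma has the largest value, 81/2, making it the main broker — the node through which the most shortest paths run.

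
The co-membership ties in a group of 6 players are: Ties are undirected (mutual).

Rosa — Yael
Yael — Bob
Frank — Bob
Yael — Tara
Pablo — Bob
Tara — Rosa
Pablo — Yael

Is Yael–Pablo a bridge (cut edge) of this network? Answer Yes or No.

Even without that edge, Yael still reaches Pablo via Yael – Bob – Pablo, so the network stays connected. Not a bridge.

No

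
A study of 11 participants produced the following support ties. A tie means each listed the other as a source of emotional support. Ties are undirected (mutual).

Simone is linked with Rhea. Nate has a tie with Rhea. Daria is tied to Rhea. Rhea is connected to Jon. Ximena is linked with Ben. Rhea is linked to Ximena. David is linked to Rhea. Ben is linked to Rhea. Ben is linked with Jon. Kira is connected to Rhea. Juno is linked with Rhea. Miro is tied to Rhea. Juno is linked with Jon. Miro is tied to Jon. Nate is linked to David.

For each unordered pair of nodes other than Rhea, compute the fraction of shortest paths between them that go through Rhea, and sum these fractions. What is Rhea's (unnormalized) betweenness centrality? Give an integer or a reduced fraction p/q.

Pairs whose geodesics pass through Rhea — Miro–David: 1; Miro–Kira: 1; Miro–Simone: 1; Miro–Ben: 1/2; Miro–Ximena: 1; Miro–Juno: 1/2; Miro–Daria: 1; Miro–Nate: 1; David–Kira: 1; David–Simone: 1; David–Ben: 1; David–Ximena: 1; David–Juno: 1; David–Daria: 1 … (+26 more pairs).
All other pairs contribute 0.
Summing the contributions gives betweenness(Rhea) = 38.

38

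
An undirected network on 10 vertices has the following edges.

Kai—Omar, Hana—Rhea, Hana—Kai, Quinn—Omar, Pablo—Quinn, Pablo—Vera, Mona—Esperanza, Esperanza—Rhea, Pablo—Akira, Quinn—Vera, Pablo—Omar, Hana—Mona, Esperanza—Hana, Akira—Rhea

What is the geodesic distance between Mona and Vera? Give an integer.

5

One shortest route is Mona – Hana – Kai – Omar – Quinn – Vera, which uses 5 edges, and at distance 4 from Mona we only reach {Pablo, Quinn}, which does not include Vera. So d(Mona,Vera) = 5.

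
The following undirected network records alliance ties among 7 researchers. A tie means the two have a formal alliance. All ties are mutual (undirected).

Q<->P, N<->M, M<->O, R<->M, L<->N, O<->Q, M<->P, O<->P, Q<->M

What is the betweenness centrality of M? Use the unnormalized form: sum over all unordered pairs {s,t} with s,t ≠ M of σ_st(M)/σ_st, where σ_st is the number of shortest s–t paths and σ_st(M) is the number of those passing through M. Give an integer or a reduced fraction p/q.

11

Pairs whose geodesics pass through M — N–P: 1; N–O: 1; N–R: 1; N–Q: 1; P–R: 1; P–L: 1; O–R: 1; O–L: 1; R–Q: 1; R–L: 1; Q–L: 1.
All other pairs contribute 0.
Summing the contributions gives betweenness(M) = 11.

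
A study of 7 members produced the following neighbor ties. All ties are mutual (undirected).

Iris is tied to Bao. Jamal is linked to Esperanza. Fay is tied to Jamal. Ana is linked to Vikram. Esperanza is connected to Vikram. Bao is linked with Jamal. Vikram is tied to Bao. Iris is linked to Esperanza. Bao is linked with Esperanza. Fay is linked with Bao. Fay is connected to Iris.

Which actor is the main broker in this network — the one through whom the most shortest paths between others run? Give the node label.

Vikram

Unnormalized betweenness of each node: Ana:0, Bao:14/3, Esperanza:7/3, Fay:1/3, Iris:1/3, Jamal:1/3, Vikram:5.
Vikram has the largest value, 5, making it the main broker — the node through which the most shortest paths run.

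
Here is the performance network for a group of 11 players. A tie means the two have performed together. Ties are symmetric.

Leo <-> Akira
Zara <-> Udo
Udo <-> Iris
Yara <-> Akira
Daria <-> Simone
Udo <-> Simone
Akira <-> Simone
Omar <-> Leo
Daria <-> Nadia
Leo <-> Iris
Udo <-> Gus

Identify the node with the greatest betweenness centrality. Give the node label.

Simone

Unnormalized betweenness of each node: Akira:15, Daria:9, Gus:0, Iris:6, Leo:11, Nadia:0, Omar:0, Simone:22, Udo:20, Yara:0, Zara:0.
Simone has the largest value, 22, making it the main broker — the node through which the most shortest paths run.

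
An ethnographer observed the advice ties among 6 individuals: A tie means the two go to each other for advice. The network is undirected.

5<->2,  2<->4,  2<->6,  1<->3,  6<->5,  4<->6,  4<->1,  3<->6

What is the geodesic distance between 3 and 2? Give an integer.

One shortest route is 3 – 6 – 2, which uses 2 edges, and 3 and 2 are not directly tied, so nothing shorter exists. So d(3,2) = 2.

2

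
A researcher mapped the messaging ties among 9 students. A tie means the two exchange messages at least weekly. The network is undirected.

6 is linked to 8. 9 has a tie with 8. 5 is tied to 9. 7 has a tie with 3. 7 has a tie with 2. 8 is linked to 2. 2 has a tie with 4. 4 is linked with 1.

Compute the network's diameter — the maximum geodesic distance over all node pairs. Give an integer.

Eccentricity of each node (its greatest distance to any other): 1:5, 2:3, 3:5, 4:4, 5:5, 6:4, 7:4, 8:3, 9:4.
The maximum eccentricity is 5, realized for instance by the pair 3–5 via 3 – 7 – 2 – 8 – 9 – 5. So the diameter is 5.

5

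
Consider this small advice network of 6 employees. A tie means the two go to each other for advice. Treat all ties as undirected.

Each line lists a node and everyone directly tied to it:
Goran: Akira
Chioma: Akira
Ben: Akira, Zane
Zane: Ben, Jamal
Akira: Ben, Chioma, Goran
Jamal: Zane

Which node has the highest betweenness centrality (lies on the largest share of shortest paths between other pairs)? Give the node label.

Akira

Unnormalized betweenness of each node: Akira:7, Ben:6, Chioma:0, Goran:0, Jamal:0, Zane:4.
Akira has the largest value, 7, making it the main broker — the node through which the most shortest paths run.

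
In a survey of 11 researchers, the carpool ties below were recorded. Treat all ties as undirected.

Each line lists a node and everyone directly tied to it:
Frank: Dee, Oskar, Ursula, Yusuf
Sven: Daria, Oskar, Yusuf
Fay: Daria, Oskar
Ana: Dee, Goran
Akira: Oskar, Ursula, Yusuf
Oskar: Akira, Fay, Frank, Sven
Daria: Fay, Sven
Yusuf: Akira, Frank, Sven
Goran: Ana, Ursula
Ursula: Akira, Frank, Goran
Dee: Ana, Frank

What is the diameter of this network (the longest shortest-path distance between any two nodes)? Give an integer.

5

Eccentricity of each node (its greatest distance to any other): Akira:3, Ana:5, Daria:5, Dee:4, Fay:4, Frank:3, Goran:5, Oskar:3, Sven:4, Ursula:4, Yusuf:3.
The maximum eccentricity is 5, realized for instance by the pair Daria–Ana via Daria – Sven – Oskar – Frank – Dee – Ana. So the diameter is 5.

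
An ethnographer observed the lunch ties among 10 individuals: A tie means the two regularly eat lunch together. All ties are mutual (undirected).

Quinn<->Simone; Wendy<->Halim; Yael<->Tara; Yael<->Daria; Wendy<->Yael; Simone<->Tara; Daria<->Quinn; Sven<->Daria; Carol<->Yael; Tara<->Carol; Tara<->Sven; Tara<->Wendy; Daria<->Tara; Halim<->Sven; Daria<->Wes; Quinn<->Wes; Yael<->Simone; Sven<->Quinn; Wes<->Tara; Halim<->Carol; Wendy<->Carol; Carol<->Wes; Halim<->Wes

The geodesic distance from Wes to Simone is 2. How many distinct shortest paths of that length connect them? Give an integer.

The shortest distance is 2. The length-2 paths are: Wes–Tara–Simone; Wes–Quinn–Simone.
That gives 2 distinct shortest paths.

2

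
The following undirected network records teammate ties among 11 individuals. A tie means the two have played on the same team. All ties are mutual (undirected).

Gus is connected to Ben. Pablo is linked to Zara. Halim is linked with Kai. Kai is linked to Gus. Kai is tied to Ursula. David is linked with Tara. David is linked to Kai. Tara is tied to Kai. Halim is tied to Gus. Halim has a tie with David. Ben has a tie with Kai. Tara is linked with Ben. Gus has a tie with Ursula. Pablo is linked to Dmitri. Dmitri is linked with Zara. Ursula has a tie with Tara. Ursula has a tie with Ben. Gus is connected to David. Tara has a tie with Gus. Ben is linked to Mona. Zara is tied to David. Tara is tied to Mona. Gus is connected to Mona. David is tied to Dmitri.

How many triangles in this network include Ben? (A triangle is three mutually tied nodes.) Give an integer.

Ben's neighbors: Gus, Kai, Mona, Tara, and Ursula.
Neighbor pairs that are themselves tied: Ben–Gus–Kai; Ben–Gus–Mona; Ben–Gus–Tara; Ben–Gus–Ursula; Ben–Kai–Tara; Ben–Kai–Ursula; Ben–Mona–Tara; Ben–Tara–Ursula. Each forms one triangle with Ben, for 8 in total.

8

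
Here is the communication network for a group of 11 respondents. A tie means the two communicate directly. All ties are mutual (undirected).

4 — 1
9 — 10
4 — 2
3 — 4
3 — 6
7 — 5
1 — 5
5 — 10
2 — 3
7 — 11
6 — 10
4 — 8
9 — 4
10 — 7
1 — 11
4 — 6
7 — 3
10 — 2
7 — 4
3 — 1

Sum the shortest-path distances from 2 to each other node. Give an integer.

Distances from 2: 1:2, 3:1, 4:1, 5:2, 6:2, 7:2, 8:2, 9:2, 10:1, 11:3.
Sum = 2 + 1 + 1 + 2 + 2 + 2 + 2 + 2 + 1 + 3 = 18.

18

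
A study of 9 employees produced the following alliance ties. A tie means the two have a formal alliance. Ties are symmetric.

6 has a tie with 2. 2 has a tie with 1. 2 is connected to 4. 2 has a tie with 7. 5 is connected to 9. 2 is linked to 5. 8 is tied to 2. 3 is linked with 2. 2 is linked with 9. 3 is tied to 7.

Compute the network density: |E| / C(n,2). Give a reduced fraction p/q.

5/18

There are 10 edges and 9 nodes, so the maximum possible is C(9,2) = 36.
Density = 10/36 = 5/18.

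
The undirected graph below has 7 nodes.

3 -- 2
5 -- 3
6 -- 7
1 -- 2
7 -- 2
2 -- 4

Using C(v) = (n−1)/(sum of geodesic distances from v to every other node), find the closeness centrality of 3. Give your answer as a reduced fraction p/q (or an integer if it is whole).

Distances from 3: 1:2, 2:1, 4:2, 5:1, 6:3, 7:2. Sum = 11.
n = 7, so closeness = 6/11.

6/11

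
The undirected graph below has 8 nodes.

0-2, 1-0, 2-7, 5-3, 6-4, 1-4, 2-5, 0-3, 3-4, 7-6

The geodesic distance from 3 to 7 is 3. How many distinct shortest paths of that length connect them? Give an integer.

The shortest distance is 3. The length-3 paths are: 3–5–2–7; 3–0–2–7; 3–4–6–7.
That gives 3 distinct shortest paths.

3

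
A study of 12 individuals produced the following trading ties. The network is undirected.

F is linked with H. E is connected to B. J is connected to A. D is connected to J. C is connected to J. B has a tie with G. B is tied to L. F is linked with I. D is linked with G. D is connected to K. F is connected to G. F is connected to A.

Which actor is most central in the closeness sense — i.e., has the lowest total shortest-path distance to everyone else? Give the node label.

G

Farness (sum of distances to all others) for each node — A:26, B:26, C:36, D:23, E:36, F:22, G:20, H:32, I:32, J:26, K:33, L:36.
The smallest farness is 20, for G, so G has the highest closeness.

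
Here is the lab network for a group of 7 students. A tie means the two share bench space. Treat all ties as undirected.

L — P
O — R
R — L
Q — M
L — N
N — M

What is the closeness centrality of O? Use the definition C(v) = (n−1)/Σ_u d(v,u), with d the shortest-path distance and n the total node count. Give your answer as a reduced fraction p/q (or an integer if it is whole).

Distances from O: L:2, M:4, N:3, P:3, Q:5, R:1. Sum = 18.
n = 7, so closeness = 6/18 = 1/3.

1/3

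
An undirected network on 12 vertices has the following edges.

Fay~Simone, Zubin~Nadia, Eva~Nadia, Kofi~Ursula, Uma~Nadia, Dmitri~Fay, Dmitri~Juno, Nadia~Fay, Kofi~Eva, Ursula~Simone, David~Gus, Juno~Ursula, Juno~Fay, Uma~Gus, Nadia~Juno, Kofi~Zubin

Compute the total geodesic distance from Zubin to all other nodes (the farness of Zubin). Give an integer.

25

Distances from Zubin: David:4, Dmitri:3, Eva:2, Fay:2, Gus:3, Juno:2, Kofi:1, Nadia:1, Simone:3, Uma:2, Ursula:2.
Sum = 4 + 3 + 2 + 2 + 3 + 2 + 1 + 1 + 3 + 2 + 2 = 25.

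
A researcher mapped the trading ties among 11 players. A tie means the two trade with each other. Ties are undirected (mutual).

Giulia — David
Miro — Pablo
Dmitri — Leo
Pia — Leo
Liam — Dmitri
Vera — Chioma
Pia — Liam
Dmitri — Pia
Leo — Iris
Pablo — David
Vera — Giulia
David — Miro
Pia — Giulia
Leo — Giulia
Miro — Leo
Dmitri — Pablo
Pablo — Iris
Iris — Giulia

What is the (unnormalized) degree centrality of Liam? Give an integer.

Liam is directly tied to Dmitri and Pia. That is 2 neighbors, so the degree of Liam is 2.

2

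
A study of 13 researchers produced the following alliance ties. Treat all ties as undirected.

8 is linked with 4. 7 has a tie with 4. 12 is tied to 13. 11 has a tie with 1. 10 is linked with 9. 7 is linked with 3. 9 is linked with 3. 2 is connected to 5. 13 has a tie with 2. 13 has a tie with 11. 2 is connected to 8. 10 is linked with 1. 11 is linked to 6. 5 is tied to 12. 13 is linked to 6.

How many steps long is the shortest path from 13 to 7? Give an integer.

One shortest route is 13 – 2 – 8 – 4 – 7, which uses 4 edges, and at distance 3 from 13 we only reach {4, 10}, which does not include 7. So d(13,7) = 4.

4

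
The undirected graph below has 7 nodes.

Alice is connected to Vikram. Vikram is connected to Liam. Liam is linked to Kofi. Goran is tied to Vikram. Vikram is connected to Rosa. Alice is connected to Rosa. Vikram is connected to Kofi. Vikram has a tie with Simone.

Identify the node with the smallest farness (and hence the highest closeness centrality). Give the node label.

Farness (sum of distances to all others) for each node — Alice:10, Goran:11, Kofi:10, Liam:10, Rosa:10, Simone:11, Vikram:6.
The smallest farness is 6, for Vikram, so Vikram has the highest closeness.

Vikram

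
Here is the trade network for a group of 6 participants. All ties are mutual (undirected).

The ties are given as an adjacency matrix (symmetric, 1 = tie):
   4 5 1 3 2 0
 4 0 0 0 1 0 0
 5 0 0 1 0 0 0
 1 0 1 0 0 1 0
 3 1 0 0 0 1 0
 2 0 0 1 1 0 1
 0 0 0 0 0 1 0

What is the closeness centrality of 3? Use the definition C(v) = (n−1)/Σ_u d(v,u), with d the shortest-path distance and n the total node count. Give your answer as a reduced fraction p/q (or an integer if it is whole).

Distances from 3: 0:2, 1:2, 2:1, 4:1, 5:3. Sum = 9.
n = 6, so closeness = 5/9.

5/9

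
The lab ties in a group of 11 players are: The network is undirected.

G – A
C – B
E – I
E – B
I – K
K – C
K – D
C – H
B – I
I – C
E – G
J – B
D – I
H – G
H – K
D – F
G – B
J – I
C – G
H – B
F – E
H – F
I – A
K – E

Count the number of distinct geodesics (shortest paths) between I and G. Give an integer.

4

The shortest distance is 2. The length-2 paths are: I–B–G; I–E–G; I–A–G; I–C–G.
That gives 4 distinct shortest paths.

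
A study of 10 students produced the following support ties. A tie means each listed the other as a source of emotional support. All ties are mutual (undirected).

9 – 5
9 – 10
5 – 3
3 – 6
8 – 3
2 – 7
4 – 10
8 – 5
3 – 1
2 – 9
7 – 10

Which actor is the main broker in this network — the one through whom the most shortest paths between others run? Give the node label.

9

Unnormalized betweenness of each node: 1:0, 2:3, 3:15, 4:0, 5:20, 6:0, 7:1, 8:0, 9:21, 10:11.
9 has the largest value, 21, making it the main broker — the node through which the most shortest paths run.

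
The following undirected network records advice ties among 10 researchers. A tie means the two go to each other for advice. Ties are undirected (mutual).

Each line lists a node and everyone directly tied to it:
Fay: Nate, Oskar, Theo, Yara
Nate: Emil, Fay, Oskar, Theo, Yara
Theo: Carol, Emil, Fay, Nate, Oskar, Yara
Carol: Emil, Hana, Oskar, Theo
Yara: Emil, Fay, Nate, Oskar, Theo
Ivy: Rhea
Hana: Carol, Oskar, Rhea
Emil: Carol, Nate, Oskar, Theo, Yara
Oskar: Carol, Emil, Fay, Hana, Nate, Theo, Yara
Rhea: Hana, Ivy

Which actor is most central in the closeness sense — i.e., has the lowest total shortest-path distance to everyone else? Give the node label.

Oskar

Farness (sum of distances to all others) for each node — Carol:15, Emil:16, Fay:17, Hana:15, Ivy:29, Nate:16, Oskar:12, Rhea:21, Theo:15, Yara:16.
The smallest farness is 12, for Oskar, so Oskar has the highest closeness.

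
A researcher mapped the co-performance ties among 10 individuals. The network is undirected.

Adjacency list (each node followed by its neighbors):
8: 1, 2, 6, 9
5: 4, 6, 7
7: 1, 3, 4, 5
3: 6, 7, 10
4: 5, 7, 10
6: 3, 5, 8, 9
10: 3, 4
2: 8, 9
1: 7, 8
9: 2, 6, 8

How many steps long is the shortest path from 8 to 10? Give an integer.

One shortest route is 8 – 6 – 3 – 10, which uses 3 edges, and at distance 2 from 8 we only reach {3, 5, 7}, which does not include 10. So d(8,10) = 3.

3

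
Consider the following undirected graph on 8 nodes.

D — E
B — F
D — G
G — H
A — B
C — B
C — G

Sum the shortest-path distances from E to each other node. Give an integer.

23

Distances from E: A:5, B:4, C:3, D:1, F:5, G:2, H:3.
Sum = 5 + 4 + 3 + 1 + 5 + 2 + 3 = 23.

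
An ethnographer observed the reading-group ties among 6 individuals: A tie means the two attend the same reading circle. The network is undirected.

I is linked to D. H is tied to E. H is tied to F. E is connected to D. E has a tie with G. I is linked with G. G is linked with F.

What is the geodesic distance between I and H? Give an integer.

3

One shortest route is I – D – E – H, which uses 3 edges, and at distance 2 from I we only reach {E, F}, which does not include H. So d(I,H) = 3.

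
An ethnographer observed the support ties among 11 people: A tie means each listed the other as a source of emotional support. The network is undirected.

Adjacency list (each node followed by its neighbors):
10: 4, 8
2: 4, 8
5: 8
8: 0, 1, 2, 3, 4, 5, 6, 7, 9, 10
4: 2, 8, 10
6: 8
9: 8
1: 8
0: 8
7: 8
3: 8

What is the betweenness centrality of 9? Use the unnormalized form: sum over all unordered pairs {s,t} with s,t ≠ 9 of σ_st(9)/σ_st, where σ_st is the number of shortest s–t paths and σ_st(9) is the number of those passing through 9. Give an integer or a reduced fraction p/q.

No shortest path between any pair of other nodes passes through 9.
Summing the contributions gives betweenness(9) = 0.

0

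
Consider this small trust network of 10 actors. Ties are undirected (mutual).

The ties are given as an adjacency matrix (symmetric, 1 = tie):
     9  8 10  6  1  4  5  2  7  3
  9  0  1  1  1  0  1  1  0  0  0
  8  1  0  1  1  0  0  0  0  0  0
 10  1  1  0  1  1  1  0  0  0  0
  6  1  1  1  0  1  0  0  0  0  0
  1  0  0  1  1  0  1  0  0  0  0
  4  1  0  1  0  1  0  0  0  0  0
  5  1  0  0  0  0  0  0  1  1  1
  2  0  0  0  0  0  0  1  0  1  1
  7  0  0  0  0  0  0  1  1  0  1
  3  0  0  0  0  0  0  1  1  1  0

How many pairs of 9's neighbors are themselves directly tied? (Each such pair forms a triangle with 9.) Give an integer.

4

9's neighbors: 4, 5, 6, 8, and 10.
Neighbor pairs that are themselves tied: 9–4–10; 9–6–8; 9–6–10; 9–8–10. Each forms one triangle with 9, for 4 in total.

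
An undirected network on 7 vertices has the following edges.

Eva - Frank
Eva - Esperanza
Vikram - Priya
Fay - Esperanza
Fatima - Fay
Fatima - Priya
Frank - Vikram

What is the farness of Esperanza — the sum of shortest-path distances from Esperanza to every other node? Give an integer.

Distances from Esperanza: Eva:1, Fatima:2, Fay:1, Frank:2, Priya:3, Vikram:3.
Sum = 1 + 2 + 1 + 2 + 3 + 3 = 12.

12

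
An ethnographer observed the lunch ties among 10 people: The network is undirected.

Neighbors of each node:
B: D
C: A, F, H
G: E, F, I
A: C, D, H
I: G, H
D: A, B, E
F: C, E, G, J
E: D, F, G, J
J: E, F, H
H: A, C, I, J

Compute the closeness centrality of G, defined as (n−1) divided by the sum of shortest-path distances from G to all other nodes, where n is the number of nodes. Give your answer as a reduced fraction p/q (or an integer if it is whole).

Distances from G: A:3, B:3, C:2, D:2, E:1, F:1, H:2, I:1, J:2. Sum = 17.
n = 10, so closeness = 9/17.

9/17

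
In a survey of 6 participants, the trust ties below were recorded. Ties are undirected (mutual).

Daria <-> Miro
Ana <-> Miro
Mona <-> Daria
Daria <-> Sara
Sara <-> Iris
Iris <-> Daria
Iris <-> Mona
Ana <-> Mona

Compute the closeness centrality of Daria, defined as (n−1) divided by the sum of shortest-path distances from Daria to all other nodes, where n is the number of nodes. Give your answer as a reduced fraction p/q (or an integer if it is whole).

Distances from Daria: Ana:2, Iris:1, Miro:1, Mona:1, Sara:1. Sum = 6.
n = 6, so closeness = 5/6.

5/6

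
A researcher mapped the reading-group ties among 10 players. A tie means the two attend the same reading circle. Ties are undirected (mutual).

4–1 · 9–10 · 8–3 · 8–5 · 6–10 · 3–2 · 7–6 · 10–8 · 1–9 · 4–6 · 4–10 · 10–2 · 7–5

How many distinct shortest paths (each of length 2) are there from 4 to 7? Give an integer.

1

The shortest distance is 2, and the only length-2 path is 4–6–7. So there is exactly 1 shortest path.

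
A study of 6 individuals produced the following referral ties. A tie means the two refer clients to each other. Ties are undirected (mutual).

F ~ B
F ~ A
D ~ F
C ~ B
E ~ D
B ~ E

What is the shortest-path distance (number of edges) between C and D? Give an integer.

3

One shortest route is C – B – F – D, which uses 3 edges, and at distance 2 from C we only reach {E, F}, which does not include D. So d(C,D) = 3.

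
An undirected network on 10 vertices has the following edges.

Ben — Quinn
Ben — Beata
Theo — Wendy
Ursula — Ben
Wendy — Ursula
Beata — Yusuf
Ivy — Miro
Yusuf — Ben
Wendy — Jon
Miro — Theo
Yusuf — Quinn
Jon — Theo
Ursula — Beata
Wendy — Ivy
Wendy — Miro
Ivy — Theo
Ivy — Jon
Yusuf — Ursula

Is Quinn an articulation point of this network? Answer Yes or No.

No

Even without Quinn, every remaining node can still reach every other (the residual graph is connected), so Quinn is not a cut vertex.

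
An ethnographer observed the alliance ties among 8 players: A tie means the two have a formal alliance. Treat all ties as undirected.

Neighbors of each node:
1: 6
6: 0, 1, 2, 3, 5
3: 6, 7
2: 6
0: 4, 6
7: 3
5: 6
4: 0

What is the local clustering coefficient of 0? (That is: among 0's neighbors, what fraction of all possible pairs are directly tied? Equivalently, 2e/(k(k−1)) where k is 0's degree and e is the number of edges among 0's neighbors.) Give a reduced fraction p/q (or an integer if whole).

0's neighbors: 4 and 6 (k = 2).
Possible neighbor pairs: C(2,2) = 1. Edges among them: none → e = 0.
Clustering(0) = 0/1.

0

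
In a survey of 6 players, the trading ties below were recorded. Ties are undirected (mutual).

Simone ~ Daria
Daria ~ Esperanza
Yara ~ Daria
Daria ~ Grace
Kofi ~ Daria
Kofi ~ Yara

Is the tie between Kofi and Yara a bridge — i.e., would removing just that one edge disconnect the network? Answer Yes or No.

No

Even without that edge, Kofi still reaches Yara via Kofi – Daria – Yara, so the network stays connected. Not a bridge.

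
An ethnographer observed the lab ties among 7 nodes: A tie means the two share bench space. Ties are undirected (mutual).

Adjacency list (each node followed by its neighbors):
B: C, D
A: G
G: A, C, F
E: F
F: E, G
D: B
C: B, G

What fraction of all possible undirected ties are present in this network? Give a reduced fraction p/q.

There are 6 edges and 7 nodes, so the maximum possible is C(7,2) = 21.
Density = 6/21 = 2/7.

2/7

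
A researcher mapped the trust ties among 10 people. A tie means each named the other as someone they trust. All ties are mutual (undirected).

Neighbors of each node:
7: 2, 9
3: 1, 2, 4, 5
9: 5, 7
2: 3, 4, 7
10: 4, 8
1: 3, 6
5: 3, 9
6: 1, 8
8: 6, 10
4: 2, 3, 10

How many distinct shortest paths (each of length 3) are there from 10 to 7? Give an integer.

1

The shortest distance is 3, and the only length-3 path is 10–4–2–7. So there is exactly 1 shortest path.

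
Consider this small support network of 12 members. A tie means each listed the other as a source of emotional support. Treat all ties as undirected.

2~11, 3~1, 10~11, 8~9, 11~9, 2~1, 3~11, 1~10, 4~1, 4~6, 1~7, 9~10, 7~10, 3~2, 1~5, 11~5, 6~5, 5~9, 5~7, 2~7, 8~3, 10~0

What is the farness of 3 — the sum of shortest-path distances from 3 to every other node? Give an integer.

20

Distances from 3: 0:3, 1:1, 2:1, 4:2, 5:2, 6:3, 7:2, 8:1, 9:2, 10:2, 11:1.
Sum = 3 + 1 + 1 + 2 + 2 + 3 + 2 + 1 + 2 + 2 + 1 = 20.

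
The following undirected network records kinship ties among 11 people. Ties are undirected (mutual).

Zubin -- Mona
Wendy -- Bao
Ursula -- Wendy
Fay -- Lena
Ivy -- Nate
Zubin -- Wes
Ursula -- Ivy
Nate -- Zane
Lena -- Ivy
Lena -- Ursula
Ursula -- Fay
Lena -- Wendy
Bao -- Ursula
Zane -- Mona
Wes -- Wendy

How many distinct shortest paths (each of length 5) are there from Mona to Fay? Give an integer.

The shortest distance is 5. The length-5 paths are: Mona–Zubin–Wes–Wendy–Lena–Fay; Mona–Zane–Nate–Ivy–Lena–Fay; Mona–Zubin–Wes–Wendy–Ursula–Fay; Mona–Zane–Nate–Ivy–Ursula–Fay.
That gives 4 distinct shortest paths.

4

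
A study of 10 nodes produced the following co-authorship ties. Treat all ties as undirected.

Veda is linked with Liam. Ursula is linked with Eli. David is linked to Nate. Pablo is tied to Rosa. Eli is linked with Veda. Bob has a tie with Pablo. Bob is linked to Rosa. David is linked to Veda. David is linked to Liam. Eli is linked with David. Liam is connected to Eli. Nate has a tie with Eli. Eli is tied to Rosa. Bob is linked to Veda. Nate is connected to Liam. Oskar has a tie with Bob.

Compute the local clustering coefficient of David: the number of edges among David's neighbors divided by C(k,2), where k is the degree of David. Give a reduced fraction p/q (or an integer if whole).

David's neighbors: Eli, Liam, Nate, and Veda (k = 4).
Possible neighbor pairs: C(4,2) = 6. Edges among them: Eli–Liam, Eli–Nate, Eli–Veda, Liam–Nate, Liam–Veda → e = 5.
Clustering(David) = 5/6.

5/6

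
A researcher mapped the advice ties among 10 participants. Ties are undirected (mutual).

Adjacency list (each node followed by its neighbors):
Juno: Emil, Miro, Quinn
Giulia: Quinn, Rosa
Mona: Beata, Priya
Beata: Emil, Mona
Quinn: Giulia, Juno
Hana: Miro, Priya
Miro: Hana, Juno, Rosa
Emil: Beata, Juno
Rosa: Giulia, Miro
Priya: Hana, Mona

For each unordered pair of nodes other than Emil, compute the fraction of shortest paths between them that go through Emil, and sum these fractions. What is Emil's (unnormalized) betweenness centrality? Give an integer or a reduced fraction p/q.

15/2

Pairs whose geodesics pass through Emil — Juno–Beata: 1; Juno–Mona: 1; Beata–Miro: 1; Beata–Rosa: 1; Beata–Giulia: 1; Beata–Quinn: 1; Mona–Giulia: 1/2; Mona–Quinn: 1.
All other pairs contribute 0.
Summing the contributions gives betweenness(Emil) = 15/2.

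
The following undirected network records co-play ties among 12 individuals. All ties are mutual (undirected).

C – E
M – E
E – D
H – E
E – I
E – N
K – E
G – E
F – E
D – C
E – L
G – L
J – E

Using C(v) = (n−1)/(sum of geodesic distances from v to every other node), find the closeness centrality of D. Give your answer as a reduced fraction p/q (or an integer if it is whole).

11/20

Distances from D: C:1, E:1, F:2, G:2, H:2, I:2, J:2, K:2, L:2, M:2, N:2. Sum = 20.
n = 12, so closeness = 11/20.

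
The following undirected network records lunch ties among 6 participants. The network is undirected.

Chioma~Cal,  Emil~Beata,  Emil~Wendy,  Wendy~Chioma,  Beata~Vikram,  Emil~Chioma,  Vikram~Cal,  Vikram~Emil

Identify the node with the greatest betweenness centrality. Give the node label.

Emil

Unnormalized betweenness of each node: Beata:0, Cal:1/2, Chioma:3/2, Emil:7/2, Vikram:3/2, Wendy:0.
Emil has the largest value, 7/2, making it the main broker — the node through which the most shortest paths run.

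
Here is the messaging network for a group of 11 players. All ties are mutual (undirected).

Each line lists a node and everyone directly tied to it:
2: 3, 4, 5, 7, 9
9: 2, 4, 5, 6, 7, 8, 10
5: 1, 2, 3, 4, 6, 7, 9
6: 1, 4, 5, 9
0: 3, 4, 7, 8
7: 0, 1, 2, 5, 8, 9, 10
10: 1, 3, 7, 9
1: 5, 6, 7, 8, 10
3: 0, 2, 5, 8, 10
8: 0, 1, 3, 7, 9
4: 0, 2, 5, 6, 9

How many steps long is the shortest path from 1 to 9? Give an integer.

One shortest route is 1 – 7 – 9, which uses 2 edges, and 1 and 9 are not directly tied, so nothing shorter exists. So d(1,9) = 2.

2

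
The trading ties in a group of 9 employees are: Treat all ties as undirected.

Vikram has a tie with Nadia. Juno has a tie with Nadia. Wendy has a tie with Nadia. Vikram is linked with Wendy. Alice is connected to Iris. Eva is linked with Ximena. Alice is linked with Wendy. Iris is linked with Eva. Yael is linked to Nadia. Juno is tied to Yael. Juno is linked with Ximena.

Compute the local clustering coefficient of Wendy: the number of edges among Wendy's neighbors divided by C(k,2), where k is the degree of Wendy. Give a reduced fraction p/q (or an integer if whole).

Wendy's neighbors: Alice, Nadia, and Vikram (k = 3).
Possible neighbor pairs: C(3,2) = 3. Edges among them: Nadia–Vikram → e = 1.
Clustering(Wendy) = 1/3.

1/3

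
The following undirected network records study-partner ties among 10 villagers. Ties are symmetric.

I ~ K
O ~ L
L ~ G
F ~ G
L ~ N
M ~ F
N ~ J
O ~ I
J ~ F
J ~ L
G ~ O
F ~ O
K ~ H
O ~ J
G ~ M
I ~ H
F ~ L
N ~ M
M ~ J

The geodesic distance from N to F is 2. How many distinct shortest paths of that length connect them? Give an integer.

The shortest distance is 2. The length-2 paths are: N–L–F; N–J–F; N–M–F.
That gives 3 distinct shortest paths.

3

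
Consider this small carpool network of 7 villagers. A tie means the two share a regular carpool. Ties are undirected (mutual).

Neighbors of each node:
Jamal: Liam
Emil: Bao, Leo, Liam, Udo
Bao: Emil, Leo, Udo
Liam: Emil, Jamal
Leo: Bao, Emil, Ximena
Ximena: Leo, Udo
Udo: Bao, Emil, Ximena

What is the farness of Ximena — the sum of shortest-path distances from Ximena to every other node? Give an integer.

13

Distances from Ximena: Bao:2, Emil:2, Jamal:4, Leo:1, Liam:3, Udo:1.
Sum = 2 + 2 + 4 + 1 + 3 + 1 = 13.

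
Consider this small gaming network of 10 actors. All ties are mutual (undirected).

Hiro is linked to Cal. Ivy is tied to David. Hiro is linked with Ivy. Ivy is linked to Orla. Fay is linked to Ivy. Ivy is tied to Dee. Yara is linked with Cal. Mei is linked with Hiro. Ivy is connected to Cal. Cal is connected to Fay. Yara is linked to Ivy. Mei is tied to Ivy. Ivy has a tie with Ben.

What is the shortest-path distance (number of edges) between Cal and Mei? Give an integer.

2

One shortest route is Cal – Ivy – Mei, which uses 2 edges, and Cal and Mei are not directly tied, so nothing shorter exists. So d(Cal,Mei) = 2.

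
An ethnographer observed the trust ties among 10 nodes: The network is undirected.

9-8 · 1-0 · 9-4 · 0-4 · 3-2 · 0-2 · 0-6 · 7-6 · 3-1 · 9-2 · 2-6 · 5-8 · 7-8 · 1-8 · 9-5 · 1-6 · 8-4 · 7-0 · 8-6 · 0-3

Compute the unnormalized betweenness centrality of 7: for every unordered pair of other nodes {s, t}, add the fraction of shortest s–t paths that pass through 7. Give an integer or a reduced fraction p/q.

Pairs whose geodesics pass through 7 — 0–8: 1/4; 0–5: 1/6.
All other pairs contribute 0.
Summing the contributions gives betweenness(7) = 5/12.

5/12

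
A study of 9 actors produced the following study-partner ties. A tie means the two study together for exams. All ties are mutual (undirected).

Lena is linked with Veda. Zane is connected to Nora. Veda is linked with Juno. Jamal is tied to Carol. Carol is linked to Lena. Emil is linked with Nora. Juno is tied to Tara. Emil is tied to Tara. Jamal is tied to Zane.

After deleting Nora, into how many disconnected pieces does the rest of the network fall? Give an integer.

1

Nora's neighbors (Emil and Zane) remain reachable from one another through other ties, so the rest of the network stays in one piece.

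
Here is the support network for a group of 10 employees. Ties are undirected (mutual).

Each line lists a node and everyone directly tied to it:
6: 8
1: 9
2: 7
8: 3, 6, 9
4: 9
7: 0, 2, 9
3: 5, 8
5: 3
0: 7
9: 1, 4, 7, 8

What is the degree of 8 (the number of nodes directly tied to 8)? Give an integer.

3

8 is directly tied to 3, 6, and 9. That is 3 neighbors, so the degree of 8 is 3.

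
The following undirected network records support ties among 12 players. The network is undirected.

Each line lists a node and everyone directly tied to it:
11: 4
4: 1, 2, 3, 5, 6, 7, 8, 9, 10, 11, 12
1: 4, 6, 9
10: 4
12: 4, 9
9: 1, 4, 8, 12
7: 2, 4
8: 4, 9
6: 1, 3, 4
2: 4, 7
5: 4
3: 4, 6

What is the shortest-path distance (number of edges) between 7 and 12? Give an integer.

2

One shortest route is 7 – 4 – 12, which uses 2 edges, and 7 and 12 are not directly tied, so nothing shorter exists. So d(7,12) = 2.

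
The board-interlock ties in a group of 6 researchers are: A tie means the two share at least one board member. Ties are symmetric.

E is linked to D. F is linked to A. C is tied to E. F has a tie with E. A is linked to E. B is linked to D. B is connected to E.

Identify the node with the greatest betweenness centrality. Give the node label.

E

Unnormalized betweenness of each node: A:0, B:0, C:0, D:0, E:8, F:0.
E has the largest value, 8, making it the main broker — the node through which the most shortest paths run.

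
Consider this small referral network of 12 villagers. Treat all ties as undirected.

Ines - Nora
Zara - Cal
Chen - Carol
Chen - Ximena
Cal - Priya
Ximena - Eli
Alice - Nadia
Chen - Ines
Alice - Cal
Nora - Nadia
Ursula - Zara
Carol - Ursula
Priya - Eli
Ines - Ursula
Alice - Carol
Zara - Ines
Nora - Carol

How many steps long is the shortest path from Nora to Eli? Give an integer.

One shortest route is Nora – Carol – Chen – Ximena – Eli, which uses 4 edges, and at distance 3 from Nora we only reach {Cal, Ximena}, which does not include Eli. So d(Nora,Eli) = 4.

4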